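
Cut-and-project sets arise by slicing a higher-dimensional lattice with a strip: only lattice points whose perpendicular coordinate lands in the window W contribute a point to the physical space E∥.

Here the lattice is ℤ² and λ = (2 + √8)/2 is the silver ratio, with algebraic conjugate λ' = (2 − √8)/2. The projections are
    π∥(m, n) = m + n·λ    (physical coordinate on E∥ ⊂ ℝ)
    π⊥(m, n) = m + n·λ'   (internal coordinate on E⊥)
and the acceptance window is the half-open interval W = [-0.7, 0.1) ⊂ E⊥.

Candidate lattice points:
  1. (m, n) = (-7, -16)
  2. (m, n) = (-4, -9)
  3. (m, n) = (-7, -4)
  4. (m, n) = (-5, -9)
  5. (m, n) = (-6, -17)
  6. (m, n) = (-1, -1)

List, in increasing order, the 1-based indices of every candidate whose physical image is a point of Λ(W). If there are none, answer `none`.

1, 2, 6

λ' = (2−√8)/2 ≈ -0.414214.
[1] lift (-7,-16): star map gives -0.372583; window check -0.7 ≤ -0.372583 < 0.1 is true → IN Λ
[2] lift (-4,-9): star map gives -0.272078; window check -0.7 ≤ -0.272078 < 0.1 is true → IN Λ
[3] lift (-7,-4): star map gives -5.343146; window check -0.7 ≤ -5.343146 < 0.1 is false → out
[4] lift (-5,-9): star map gives -1.272078; window check -0.7 ≤ -1.272078 < 0.1 is false → out
[5] lift (-6,-17): star map gives 1.041631; window check -0.7 ≤ 1.041631 < 0.1 is false → out
[6] lift (-1,-1): star map gives -0.585786; window check -0.7 ≤ -0.585786 < 0.1 is true → IN Λ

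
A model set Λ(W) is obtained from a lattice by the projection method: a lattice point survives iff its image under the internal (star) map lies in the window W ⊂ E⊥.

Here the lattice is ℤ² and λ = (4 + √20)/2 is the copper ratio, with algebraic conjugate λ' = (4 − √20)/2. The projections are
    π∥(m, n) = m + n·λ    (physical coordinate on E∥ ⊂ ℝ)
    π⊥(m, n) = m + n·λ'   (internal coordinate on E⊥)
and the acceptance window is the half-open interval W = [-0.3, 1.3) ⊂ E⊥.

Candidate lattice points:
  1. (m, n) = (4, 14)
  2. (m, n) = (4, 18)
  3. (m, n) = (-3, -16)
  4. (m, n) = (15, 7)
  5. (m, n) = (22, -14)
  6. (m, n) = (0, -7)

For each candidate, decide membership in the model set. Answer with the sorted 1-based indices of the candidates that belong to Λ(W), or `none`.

Numerically λ ≈ 4.2361 and λ' = −1/λ ≈ -0.2361.
#1 (4,14): internal coord 4 + (14)·λ' = +0.6950; +0.6950 ∈ [-0.3, 1.3) → IN Λ
#2 (4,18): internal coord 4 + (18)·λ' = -0.2492; -0.2492 ∈ [-0.3, 1.3) → IN Λ
#3 (-3,-16): internal coord -3 + (-16)·λ' = +0.7771; +0.7771 ∈ [-0.3, 1.3) → IN Λ
#4 (15,7): internal coord 15 + (7)·λ' = +13.3475; +13.3475 ∉ [-0.3, 1.3) → out
#5 (22,-14): internal coord 22 + (-14)·λ' = +25.3050; +25.3050 ∉ [-0.3, 1.3) → out
#6 (0,-7): internal coord 0 + (-7)·λ' = +1.6525; +1.6525 ∉ [-0.3, 1.3) → out

1, 2, 3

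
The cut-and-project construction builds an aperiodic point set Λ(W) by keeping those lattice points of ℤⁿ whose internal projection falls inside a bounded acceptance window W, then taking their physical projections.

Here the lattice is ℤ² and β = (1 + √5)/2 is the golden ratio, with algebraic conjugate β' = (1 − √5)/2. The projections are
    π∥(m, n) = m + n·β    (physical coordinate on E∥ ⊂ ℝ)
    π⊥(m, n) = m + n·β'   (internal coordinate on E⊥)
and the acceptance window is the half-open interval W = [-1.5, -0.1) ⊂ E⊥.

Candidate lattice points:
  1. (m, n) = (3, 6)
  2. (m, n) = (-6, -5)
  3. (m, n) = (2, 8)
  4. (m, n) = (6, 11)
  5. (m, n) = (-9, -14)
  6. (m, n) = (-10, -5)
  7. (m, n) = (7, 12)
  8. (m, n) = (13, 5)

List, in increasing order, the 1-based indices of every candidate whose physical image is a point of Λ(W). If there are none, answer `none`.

1, 4, 5, 7

β' = (1−√5)/2 ≈ -0.6180.
[1] lift (3,6): star map gives -0.7082; window check -1.5 ≤ -0.7082 < -0.1 is true → IN Λ
[2] lift (-6,-5): star map gives -2.9098; window check -1.5 ≤ -2.9098 < -0.1 is false → out
[3] lift (2,8): star map gives -2.9443; window check -1.5 ≤ -2.9443 < -0.1 is false → out
[4] lift (6,11): star map gives -0.7984; window check -1.5 ≤ -0.7984 < -0.1 is true → IN Λ
[5] lift (-9,-14): star map gives -0.3475; window check -1.5 ≤ -0.3475 < -0.1 is true → IN Λ
[6] lift (-10,-5): star map gives -6.9098; window check -1.5 ≤ -6.9098 < -0.1 is false → out
[7] lift (7,12): star map gives -0.4164; window check -1.5 ≤ -0.4164 < -0.1 is true → IN Λ
[8] lift (13,5): star map gives 9.9098; window check -1.5 ≤ 9.9098 < -0.1 is false → out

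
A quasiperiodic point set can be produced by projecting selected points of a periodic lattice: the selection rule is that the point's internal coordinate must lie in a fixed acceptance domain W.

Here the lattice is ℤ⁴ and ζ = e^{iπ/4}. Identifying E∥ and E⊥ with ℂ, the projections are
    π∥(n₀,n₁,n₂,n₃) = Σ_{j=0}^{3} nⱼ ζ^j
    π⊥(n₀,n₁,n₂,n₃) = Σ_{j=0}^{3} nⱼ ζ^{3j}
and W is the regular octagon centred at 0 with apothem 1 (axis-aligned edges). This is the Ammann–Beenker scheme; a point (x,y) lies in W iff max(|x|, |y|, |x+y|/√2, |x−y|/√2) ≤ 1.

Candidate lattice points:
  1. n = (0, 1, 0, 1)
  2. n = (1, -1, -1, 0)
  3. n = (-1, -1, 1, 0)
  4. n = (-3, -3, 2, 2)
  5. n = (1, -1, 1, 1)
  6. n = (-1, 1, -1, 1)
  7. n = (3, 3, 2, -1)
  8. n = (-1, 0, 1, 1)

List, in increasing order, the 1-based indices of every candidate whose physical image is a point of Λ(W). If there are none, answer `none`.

7, 8

π⊥(n) = n₀ + n₁ζ³ + n₂ζ⁶ + n₃ζ⁹ where ζ = e^{iπ/4}.
#1 (0, 1, 0, 1): internal (0.00000, 1.41421); octagon support 1.41421 vs apothem 1 → ∉ W
#2 (1, -1, -1, 0): internal (1.70711, 0.29289); octagon support 1.70711 vs apothem 1 → ∉ W
#3 (-1, -1, 1, 0): internal (-0.29289, -1.70711); octagon support 1.70711 vs apothem 1 → ∉ W
#4 (-3, -3, 2, 2): internal (0.53553, -2.70711); octagon support 2.70711 vs apothem 1 → ∉ W
#5 (1, -1, 1, 1): internal (2.41421, -1.00000); octagon support 2.41421 vs apothem 1 → ∉ W
#6 (-1, 1, -1, 1): internal (-1.00000, 2.41421); octagon support 2.41421 vs apothem 1 → ∉ W
#7 (3, 3, 2, -1): internal (0.17157, -0.58579); octagon support 0.58579 vs apothem 1 → ∈ W
#8 (-1, 0, 1, 1): internal (-0.29289, -0.29289); octagon support 0.41421 vs apothem 1 → ∈ W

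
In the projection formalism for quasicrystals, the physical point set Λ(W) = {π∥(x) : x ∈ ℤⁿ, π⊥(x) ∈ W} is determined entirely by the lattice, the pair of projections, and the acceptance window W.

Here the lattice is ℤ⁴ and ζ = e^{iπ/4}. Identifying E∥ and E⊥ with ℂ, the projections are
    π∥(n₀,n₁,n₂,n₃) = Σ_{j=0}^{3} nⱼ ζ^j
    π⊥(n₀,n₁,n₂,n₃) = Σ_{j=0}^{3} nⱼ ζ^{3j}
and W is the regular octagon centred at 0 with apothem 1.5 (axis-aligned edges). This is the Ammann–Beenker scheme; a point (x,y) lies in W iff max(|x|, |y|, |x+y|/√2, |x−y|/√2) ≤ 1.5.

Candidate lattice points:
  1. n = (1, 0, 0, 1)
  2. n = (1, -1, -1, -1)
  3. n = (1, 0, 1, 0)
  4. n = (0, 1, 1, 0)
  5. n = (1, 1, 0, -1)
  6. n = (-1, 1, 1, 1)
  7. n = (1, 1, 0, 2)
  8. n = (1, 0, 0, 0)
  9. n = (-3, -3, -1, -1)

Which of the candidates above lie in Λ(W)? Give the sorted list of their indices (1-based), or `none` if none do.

2, 3, 4, 5, 6, 8

Internal map: ζ^{3j} for j=0..3 gives (1,0), (−√2/2,√2/2), (0,−1), (√2/2,√2/2).
#1 (1, 0, 0, 1): internal (1.7071, 0.7071); octagon support 1.7071 vs apothem 1.5 → ∉ W
#2 (1, -1, -1, -1): internal (1.0000, -0.4142); octagon support 1.0000 vs apothem 1.5 → ∈ W
#3 (1, 0, 1, 0): internal (1.0000, -1.0000); octagon support 1.4142 vs apothem 1.5 → ∈ W
#4 (0, 1, 1, 0): internal (-0.7071, -0.2929); octagon support 0.7071 vs apothem 1.5 → ∈ W
#5 (1, 1, 0, -1): internal (-0.4142, 0.0000); octagon support 0.4142 vs apothem 1.5 → ∈ W
#6 (-1, 1, 1, 1): internal (-1.0000, 0.4142); octagon support 1.0000 vs apothem 1.5 → ∈ W
#7 (1, 1, 0, 2): internal (1.7071, 2.1213); octagon support 2.7071 vs apothem 1.5 → ∉ W
#8 (1, 0, 0, 0): internal (1.0000, 0.0000); octagon support 1.0000 vs apothem 1.5 → ∈ W
#9 (-3, -3, -1, -1): internal (-1.5858, -1.8284); octagon support 2.4142 vs apothem 1.5 → ∉ W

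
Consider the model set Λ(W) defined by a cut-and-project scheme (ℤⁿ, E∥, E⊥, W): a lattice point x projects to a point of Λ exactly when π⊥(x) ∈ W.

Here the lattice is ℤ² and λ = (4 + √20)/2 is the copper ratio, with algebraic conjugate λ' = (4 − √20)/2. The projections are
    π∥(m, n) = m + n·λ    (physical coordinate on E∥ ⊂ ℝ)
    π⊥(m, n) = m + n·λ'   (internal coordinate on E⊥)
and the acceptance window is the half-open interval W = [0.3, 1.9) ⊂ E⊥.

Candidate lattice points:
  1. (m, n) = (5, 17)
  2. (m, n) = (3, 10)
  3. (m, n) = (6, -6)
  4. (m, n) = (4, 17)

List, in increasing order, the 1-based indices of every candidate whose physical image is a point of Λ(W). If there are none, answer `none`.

λ' = (4−√20)/2 ≈ -0.2361.
[1] lift (5,17): star map gives 0.9868; window check 0.3 ≤ 0.9868 < 1.9 is true → IN Λ
[2] lift (3,10): star map gives 0.6393; window check 0.3 ≤ 0.6393 < 1.9 is true → IN Λ
[3] lift (6,-6): star map gives 7.4164; window check 0.3 ≤ 7.4164 < 1.9 is false → out
[4] lift (4,17): star map gives -0.0132; window check 0.3 ≤ -0.0132 < 1.9 is false → out

1, 2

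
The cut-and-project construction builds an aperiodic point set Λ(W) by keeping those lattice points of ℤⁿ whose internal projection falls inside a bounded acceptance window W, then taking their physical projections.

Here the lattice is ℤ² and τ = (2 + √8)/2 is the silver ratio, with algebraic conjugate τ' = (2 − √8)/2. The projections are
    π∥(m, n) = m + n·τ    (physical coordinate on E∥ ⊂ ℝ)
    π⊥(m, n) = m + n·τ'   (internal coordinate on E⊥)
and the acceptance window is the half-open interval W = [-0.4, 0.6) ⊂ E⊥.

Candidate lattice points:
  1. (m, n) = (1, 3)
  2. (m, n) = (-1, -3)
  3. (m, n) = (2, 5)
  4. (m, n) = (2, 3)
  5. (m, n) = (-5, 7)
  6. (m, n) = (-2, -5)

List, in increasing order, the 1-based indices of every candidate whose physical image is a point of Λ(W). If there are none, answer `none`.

Compute τ' = (2−√8)/2 = -0.414214, so π⊥(m,n) = m -0.414214·n.
[1] lift (1,3): star map gives -0.242641; window check -0.4 ≤ -0.242641 < 0.6 is true → IN Λ
[2] lift (-1,-3): star map gives 0.242641; window check -0.4 ≤ 0.242641 < 0.6 is true → IN Λ
[3] lift (2,5): star map gives -0.071068; window check -0.4 ≤ -0.071068 < 0.6 is true → IN Λ
[4] lift (2,3): star map gives 0.757359; window check -0.4 ≤ 0.757359 < 0.6 is false → out
[5] lift (-5,7): star map gives -7.899495; window check -0.4 ≤ -7.899495 < 0.6 is false → out
[6] lift (-2,-5): star map gives 0.071068; window check -0.4 ≤ 0.071068 < 0.6 is true → IN Λ

1, 2, 3, 6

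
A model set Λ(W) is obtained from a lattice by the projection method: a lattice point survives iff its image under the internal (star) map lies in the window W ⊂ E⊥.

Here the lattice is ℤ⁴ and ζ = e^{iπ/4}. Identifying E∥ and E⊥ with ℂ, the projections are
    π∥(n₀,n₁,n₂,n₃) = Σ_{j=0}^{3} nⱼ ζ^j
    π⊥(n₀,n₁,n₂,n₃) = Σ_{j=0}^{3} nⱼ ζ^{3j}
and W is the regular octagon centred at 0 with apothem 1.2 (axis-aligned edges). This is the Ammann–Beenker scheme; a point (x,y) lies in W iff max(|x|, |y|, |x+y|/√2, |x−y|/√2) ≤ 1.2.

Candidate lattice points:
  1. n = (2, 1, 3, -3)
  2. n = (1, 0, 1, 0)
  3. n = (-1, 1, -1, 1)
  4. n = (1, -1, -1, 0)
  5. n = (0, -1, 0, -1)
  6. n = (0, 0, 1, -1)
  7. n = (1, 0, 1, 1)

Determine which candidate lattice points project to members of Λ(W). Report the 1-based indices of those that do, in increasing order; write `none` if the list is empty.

none

Internal map: ζ^{3j} for j=0..3 gives (1,0), (−√2/2,√2/2), (0,−1), (√2/2,√2/2).
#1 (2, 1, 3, -3): internal (-0.82843, -4.41421); octagon support 4.41421 vs apothem 1.2 → ∉ W
#2 (1, 0, 1, 0): internal (1.00000, -1.00000); octagon support 1.41421 vs apothem 1.2 → ∉ W
#3 (-1, 1, -1, 1): internal (-1.00000, 2.41421); octagon support 2.41421 vs apothem 1.2 → ∉ W
#4 (1, -1, -1, 0): internal (1.70711, 0.29289); octagon support 1.70711 vs apothem 1.2 → ∉ W
#5 (0, -1, 0, -1): internal (0.00000, -1.41421); octagon support 1.41421 vs apothem 1.2 → ∉ W
#6 (0, 0, 1, -1): internal (-0.70711, -1.70711); octagon support 1.70711 vs apothem 1.2 → ∉ W
#7 (1, 0, 1, 1): internal (1.70711, -0.29289); octagon support 1.70711 vs apothem 1.2 → ∉ W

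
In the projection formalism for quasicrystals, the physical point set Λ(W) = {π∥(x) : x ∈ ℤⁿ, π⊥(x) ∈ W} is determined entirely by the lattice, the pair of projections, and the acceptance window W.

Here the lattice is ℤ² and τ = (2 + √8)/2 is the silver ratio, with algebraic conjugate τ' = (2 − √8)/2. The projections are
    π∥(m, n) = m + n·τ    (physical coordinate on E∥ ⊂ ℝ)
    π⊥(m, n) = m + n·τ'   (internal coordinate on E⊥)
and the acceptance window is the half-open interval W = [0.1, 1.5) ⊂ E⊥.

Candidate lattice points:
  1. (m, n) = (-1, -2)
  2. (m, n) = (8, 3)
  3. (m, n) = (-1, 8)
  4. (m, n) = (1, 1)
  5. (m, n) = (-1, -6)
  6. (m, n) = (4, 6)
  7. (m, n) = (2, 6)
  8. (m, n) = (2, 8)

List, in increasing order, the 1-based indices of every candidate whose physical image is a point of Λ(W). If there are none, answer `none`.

4, 5

τ' = (2−√8)/2 ≈ -0.414214.
candidate 1: (m,n)=(-1,-2) → π∥ = -1-2·τ ≈ -5.828427, π⊥ = -1-2·τ' ≈ -0.171573 ∉ [0.1, 1.5) ⇒ out
candidate 2: (m,n)=(8,3) → π∥ = 8+3·τ ≈ 15.242641, π⊥ = 8+3·τ' ≈ 6.757359 ∉ [0.1, 1.5) ⇒ out
candidate 3: (m,n)=(-1,8) → π∥ = -1+8·τ ≈ 18.313708, π⊥ = -1+8·τ' ≈ -4.313708 ∉ [0.1, 1.5) ⇒ out
candidate 4: (m,n)=(1,1) → π∥ = 1+1·τ ≈ 3.414214, π⊥ = 1+1·τ' ≈ 0.585786 ∈ [0.1, 1.5) ⇒ IN Λ
candidate 5: (m,n)=(-1,-6) → π∥ = -1-6·τ ≈ -15.485281, π⊥ = -1-6·τ' ≈ 1.485281 ∈ [0.1, 1.5) ⇒ IN Λ
candidate 6: (m,n)=(4,6) → π∥ = 4+6·τ ≈ 18.485281, π⊥ = 4+6·τ' ≈ 1.514719 ∉ [0.1, 1.5) ⇒ out
candidate 7: (m,n)=(2,6) → π∥ = 2+6·τ ≈ 16.485281, π⊥ = 2+6·τ' ≈ -0.485281 ∉ [0.1, 1.5) ⇒ out
candidate 8: (m,n)=(2,8) → π∥ = 2+8·τ ≈ 21.313708, π⊥ = 2+8·τ' ≈ -1.313708 ∉ [0.1, 1.5) ⇒ out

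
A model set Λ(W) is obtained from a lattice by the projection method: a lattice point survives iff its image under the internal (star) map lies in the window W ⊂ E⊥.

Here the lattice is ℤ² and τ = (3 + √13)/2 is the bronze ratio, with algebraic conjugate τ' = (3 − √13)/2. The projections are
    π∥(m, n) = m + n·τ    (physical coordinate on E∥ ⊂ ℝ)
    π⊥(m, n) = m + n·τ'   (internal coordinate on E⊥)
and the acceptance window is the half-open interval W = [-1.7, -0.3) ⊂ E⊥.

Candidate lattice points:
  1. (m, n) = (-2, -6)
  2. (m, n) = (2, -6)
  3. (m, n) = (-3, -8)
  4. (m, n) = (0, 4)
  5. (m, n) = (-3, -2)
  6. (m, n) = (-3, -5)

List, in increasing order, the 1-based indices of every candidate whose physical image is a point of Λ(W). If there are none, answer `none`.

3, 4, 6

Numerically τ ≈ 3.30278 and τ' = −1/τ ≈ -0.30278.
#1 (-2,-6): internal coord -2 + (-6)·τ' = -0.18335; -0.18335 ∉ [-1.7, -0.3) → out
#2 (2,-6): internal coord 2 + (-6)·τ' = +3.81665; +3.81665 ∉ [-1.7, -0.3) → out
#3 (-3,-8): internal coord -3 + (-8)·τ' = -0.57779; -0.57779 ∈ [-1.7, -0.3) → IN Λ
#4 (0,4): internal coord 0 + (4)·τ' = -1.21110; -1.21110 ∈ [-1.7, -0.3) → IN Λ
#5 (-3,-2): internal coord -3 + (-2)·τ' = -2.39445; -2.39445 ∉ [-1.7, -0.3) → out
#6 (-3,-5): internal coord -3 + (-5)·τ' = -1.48612; -1.48612 ∈ [-1.7, -0.3) → IN Λ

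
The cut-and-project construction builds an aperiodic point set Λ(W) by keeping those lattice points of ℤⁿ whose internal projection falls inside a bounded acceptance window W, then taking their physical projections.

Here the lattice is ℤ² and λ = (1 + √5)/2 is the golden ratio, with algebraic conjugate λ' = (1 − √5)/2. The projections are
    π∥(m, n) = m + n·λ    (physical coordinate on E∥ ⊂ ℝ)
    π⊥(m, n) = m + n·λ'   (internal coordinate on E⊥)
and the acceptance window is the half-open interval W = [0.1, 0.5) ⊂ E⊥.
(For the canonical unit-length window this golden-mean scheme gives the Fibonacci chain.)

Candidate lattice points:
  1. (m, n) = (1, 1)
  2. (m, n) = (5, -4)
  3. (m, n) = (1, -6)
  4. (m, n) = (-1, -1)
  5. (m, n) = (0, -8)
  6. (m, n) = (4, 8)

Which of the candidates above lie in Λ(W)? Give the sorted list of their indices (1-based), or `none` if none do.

Compute λ' = (1−√5)/2 = -0.618034, so π⊥(m,n) = m -0.618034·n.
[1] lift (1,1): star map gives 0.381966; window check 0.1 ≤ 0.381966 < 0.5 is true → IN Λ
[2] lift (5,-4): star map gives 7.472136; window check 0.1 ≤ 7.472136 < 0.5 is false → out
[3] lift (1,-6): star map gives 4.708204; window check 0.1 ≤ 4.708204 < 0.5 is false → out
[4] lift (-1,-1): star map gives -0.381966; window check 0.1 ≤ -0.381966 < 0.5 is false → out
[5] lift (0,-8): star map gives 4.944272; window check 0.1 ≤ 4.944272 < 0.5 is false → out
[6] lift (4,8): star map gives -0.944272; window check 0.1 ≤ -0.944272 < 0.5 is false → out

1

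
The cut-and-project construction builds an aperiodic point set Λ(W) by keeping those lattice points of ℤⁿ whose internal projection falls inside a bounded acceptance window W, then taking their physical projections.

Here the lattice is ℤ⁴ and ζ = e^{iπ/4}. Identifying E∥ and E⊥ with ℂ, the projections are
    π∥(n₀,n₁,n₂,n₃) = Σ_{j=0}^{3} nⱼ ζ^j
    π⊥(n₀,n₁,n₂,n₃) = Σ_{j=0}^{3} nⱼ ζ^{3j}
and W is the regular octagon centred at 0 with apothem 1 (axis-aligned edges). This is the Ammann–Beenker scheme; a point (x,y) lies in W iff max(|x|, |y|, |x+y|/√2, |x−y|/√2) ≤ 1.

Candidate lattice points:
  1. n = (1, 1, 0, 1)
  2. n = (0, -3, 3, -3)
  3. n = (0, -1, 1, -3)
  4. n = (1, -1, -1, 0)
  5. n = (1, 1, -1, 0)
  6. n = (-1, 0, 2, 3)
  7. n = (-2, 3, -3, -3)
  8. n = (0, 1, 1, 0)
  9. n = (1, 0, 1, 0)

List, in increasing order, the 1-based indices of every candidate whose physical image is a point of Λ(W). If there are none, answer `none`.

With ζ = e^{iπ/4} the internal vectors are ζ^0,ζ^3,ζ^6,ζ^9.
candidate 1: n = (1, 1, 0, 1) → π⊥ ≈ (+1.0000, +1.4142); max(|x|,|y|,|x±y|/√2) = 1.7071 > 1 ⇒ ∉ W
candidate 2: n = (0, -3, 3, -3) → π⊥ ≈ (+0.0000, -7.2426); max(|x|,|y|,|x±y|/√2) = 7.2426 > 1 ⇒ ∉ W
candidate 3: n = (0, -1, 1, -3) → π⊥ ≈ (-1.4142, -3.8284); max(|x|,|y|,|x±y|/√2) = 3.8284 > 1 ⇒ ∉ W
candidate 4: n = (1, -1, -1, 0) → π⊥ ≈ (+1.7071, +0.2929); max(|x|,|y|,|x±y|/√2) = 1.7071 > 1 ⇒ ∉ W
candidate 5: n = (1, 1, -1, 0) → π⊥ ≈ (+0.2929, +1.7071); max(|x|,|y|,|x±y|/√2) = 1.7071 > 1 ⇒ ∉ W
candidate 6: n = (-1, 0, 2, 3) → π⊥ ≈ (+1.1213, +0.1213); max(|x|,|y|,|x±y|/√2) = 1.1213 > 1 ⇒ ∉ W
candidate 7: n = (-2, 3, -3, -3) → π⊥ ≈ (-6.2426, +3.0000); max(|x|,|y|,|x±y|/√2) = 6.5355 > 1 ⇒ ∉ W
candidate 8: n = (0, 1, 1, 0) → π⊥ ≈ (-0.7071, -0.2929); max(|x|,|y|,|x±y|/√2) = 0.7071 ≤ 1 ⇒ ∈ W
candidate 9: n = (1, 0, 1, 0) → π⊥ ≈ (+1.0000, -1.0000); max(|x|,|y|,|x±y|/√2) = 1.4142 > 1 ⇒ ∉ W

8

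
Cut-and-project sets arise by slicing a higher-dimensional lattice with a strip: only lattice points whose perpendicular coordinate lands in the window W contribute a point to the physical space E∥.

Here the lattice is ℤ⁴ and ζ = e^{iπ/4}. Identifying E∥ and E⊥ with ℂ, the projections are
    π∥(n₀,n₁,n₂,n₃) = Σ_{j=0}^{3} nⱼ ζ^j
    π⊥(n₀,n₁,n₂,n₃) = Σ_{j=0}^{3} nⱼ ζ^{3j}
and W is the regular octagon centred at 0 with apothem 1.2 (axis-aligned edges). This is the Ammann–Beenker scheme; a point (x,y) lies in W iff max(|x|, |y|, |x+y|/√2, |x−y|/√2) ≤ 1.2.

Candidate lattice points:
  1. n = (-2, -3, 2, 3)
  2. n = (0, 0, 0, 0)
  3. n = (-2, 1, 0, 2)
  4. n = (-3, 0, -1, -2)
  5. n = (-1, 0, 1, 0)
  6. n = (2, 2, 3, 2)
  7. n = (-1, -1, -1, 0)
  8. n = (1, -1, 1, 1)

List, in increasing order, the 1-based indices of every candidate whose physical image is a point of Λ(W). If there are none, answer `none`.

Internal map: ζ^{3j} for j=0..3 gives (1,0), (−√2/2,√2/2), (0,−1), (√2/2,√2/2).
candidate 1: n = (-2, -3, 2, 3) → π⊥ ≈ (+2.24264, -2.00000); max(|x|,|y|,|x±y|/√2) = 3.00000 > 1.2 ⇒ ∉ W
candidate 2: n = (0, 0, 0, 0) → π⊥ ≈ (+0.00000, +0.00000); max(|x|,|y|,|x±y|/√2) = 0.00000 ≤ 1.2 ⇒ ∈ W
candidate 3: n = (-2, 1, 0, 2) → π⊥ ≈ (-1.29289, +2.12132); max(|x|,|y|,|x±y|/√2) = 2.41421 > 1.2 ⇒ ∉ W
candidate 4: n = (-3, 0, -1, -2) → π⊥ ≈ (-4.41421, -0.41421); max(|x|,|y|,|x±y|/√2) = 4.41421 > 1.2 ⇒ ∉ W
candidate 5: n = (-1, 0, 1, 0) → π⊥ ≈ (-1.00000, -1.00000); max(|x|,|y|,|x±y|/√2) = 1.41421 > 1.2 ⇒ ∉ W
candidate 6: n = (2, 2, 3, 2) → π⊥ ≈ (+2.00000, -0.17157); max(|x|,|y|,|x±y|/√2) = 2.00000 > 1.2 ⇒ ∉ W
candidate 7: n = (-1, -1, -1, 0) → π⊥ ≈ (-0.29289, +0.29289); max(|x|,|y|,|x±y|/√2) = 0.41421 ≤ 1.2 ⇒ ∈ W
candidate 8: n = (1, -1, 1, 1) → π⊥ ≈ (+2.41421, -1.00000); max(|x|,|y|,|x±y|/√2) = 2.41421 > 1.2 ⇒ ∉ W

2, 7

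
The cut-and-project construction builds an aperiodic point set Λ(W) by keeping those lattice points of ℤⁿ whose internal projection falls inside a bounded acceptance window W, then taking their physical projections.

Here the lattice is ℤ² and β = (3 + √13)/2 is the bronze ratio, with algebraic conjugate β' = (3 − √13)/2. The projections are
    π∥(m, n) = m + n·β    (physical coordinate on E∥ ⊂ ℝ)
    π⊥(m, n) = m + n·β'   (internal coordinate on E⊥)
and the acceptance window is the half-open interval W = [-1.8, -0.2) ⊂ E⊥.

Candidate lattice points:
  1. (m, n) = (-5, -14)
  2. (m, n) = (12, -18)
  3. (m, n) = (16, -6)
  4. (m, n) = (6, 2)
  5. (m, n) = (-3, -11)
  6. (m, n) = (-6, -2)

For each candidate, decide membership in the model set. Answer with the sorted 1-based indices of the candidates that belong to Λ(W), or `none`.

Compute β' = (3−√13)/2 = -0.3028, so π⊥(m,n) = m -0.3028·n.
candidate 1: (m,n)=(-5,-14) → π∥ = -5-14·β ≈ -51.2389, π⊥ = -5-14·β' ≈ -0.7611 ∈ [-1.8, -0.2) ⇒ IN Λ
candidate 2: (m,n)=(12,-18) → π∥ = 12-18·β ≈ -47.4500, π⊥ = 12-18·β' ≈ 17.4500 ∉ [-1.8, -0.2) ⇒ out
candidate 3: (m,n)=(16,-6) → π∥ = 16-6·β ≈ -3.8167, π⊥ = 16-6·β' ≈ 17.8167 ∉ [-1.8, -0.2) ⇒ out
candidate 4: (m,n)=(6,2) → π∥ = 6+2·β ≈ 12.6056, π⊥ = 6+2·β' ≈ 5.3944 ∉ [-1.8, -0.2) ⇒ out
candidate 5: (m,n)=(-3,-11) → π∥ = -3-11·β ≈ -39.3305, π⊥ = -3-11·β' ≈ 0.3305 ∉ [-1.8, -0.2) ⇒ out
candidate 6: (m,n)=(-6,-2) → π∥ = -6-2·β ≈ -12.6056, π⊥ = -6-2·β' ≈ -5.3944 ∉ [-1.8, -0.2) ⇒ out

1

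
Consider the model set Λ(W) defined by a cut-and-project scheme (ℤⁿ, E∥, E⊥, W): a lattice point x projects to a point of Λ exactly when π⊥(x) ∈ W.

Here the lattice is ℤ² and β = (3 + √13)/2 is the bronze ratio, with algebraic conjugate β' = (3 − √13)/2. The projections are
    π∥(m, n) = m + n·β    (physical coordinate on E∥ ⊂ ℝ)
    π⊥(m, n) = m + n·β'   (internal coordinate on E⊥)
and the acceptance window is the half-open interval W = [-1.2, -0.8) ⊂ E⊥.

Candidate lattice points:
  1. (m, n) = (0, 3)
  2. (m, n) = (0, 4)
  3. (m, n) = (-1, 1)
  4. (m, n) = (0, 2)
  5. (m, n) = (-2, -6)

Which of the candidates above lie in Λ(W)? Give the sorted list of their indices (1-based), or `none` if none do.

Numerically β ≈ 3.302776 and β' = −1/β ≈ -0.302776.
[1] lift (0,3): star map gives -0.908327; window check -1.2 ≤ -0.908327 < -0.8 is true → IN Λ
[2] lift (0,4): star map gives -1.211103; window check -1.2 ≤ -1.211103 < -0.8 is false → out
[3] lift (-1,1): star map gives -1.302776; window check -1.2 ≤ -1.302776 < -0.8 is false → out
[4] lift (0,2): star map gives -0.605551; window check -1.2 ≤ -0.605551 < -0.8 is false → out
[5] lift (-2,-6): star map gives -0.183346; window check -1.2 ≤ -0.183346 < -0.8 is false → out

1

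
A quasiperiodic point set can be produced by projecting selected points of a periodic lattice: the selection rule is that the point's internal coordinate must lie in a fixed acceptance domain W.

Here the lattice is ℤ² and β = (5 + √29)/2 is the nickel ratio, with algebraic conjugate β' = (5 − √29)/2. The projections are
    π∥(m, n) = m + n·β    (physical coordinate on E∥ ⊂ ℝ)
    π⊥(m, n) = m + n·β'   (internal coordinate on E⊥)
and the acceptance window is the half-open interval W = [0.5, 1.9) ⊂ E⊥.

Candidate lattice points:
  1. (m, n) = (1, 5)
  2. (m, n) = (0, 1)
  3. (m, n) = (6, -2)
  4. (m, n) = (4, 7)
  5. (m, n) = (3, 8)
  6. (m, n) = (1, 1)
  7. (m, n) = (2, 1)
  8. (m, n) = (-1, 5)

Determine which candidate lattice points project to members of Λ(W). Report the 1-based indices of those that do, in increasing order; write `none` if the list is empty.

Numerically β ≈ 5.1926 and β' = −1/β ≈ -0.1926.
#1 (1,5): internal coord 1 + (5)·β' = +0.0371; +0.0371 ∉ [0.5, 1.9) → out
#2 (0,1): internal coord 0 + (1)·β' = -0.1926; -0.1926 ∉ [0.5, 1.9) → out
#3 (6,-2): internal coord 6 + (-2)·β' = +6.3852; +6.3852 ∉ [0.5, 1.9) → out
#4 (4,7): internal coord 4 + (7)·β' = +2.6519; +2.6519 ∉ [0.5, 1.9) → out
#5 (3,8): internal coord 3 + (8)·β' = +1.4593; +1.4593 ∈ [0.5, 1.9) → IN Λ
#6 (1,1): internal coord 1 + (1)·β' = +0.8074; +0.8074 ∈ [0.5, 1.9) → IN Λ
#7 (2,1): internal coord 2 + (1)·β' = +1.8074; +1.8074 ∈ [0.5, 1.9) → IN Λ
#8 (-1,5): internal coord -1 + (5)·β' = -1.9629; -1.9629 ∉ [0.5, 1.9) → out

5, 6, 7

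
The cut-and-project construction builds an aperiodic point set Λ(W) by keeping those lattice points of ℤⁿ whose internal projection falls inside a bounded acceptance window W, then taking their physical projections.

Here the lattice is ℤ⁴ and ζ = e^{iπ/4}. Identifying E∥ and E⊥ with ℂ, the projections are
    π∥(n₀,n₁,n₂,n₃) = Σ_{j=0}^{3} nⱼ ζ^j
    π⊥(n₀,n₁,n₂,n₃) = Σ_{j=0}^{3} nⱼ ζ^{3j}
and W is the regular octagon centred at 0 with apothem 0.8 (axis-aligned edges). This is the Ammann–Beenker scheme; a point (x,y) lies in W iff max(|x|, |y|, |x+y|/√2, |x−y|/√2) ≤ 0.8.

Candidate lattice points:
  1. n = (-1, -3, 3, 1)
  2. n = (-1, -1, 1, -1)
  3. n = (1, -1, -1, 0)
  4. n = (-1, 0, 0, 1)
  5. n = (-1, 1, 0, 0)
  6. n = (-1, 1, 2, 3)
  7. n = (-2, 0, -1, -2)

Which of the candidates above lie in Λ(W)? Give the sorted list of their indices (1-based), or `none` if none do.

4

With ζ = e^{iπ/4} the internal vectors are ζ^0,ζ^3,ζ^6,ζ^9.
#1 (-1, -3, 3, 1): internal (1.8284, -4.4142); octagon support 4.4142 vs apothem 0.8 → ∉ W
#2 (-1, -1, 1, -1): internal (-1.0000, -2.4142); octagon support 2.4142 vs apothem 0.8 → ∉ W
#3 (1, -1, -1, 0): internal (1.7071, 0.2929); octagon support 1.7071 vs apothem 0.8 → ∉ W
#4 (-1, 0, 0, 1): internal (-0.2929, 0.7071); octagon support 0.7071 vs apothem 0.8 → ∈ W
#5 (-1, 1, 0, 0): internal (-1.7071, 0.7071); octagon support 1.7071 vs apothem 0.8 → ∉ W
#6 (-1, 1, 2, 3): internal (0.4142, 0.8284); octagon support 0.8787 vs apothem 0.8 → ∉ W
#7 (-2, 0, -1, -2): internal (-3.4142, -0.4142); octagon support 3.4142 vs apothem 0.8 → ∉ W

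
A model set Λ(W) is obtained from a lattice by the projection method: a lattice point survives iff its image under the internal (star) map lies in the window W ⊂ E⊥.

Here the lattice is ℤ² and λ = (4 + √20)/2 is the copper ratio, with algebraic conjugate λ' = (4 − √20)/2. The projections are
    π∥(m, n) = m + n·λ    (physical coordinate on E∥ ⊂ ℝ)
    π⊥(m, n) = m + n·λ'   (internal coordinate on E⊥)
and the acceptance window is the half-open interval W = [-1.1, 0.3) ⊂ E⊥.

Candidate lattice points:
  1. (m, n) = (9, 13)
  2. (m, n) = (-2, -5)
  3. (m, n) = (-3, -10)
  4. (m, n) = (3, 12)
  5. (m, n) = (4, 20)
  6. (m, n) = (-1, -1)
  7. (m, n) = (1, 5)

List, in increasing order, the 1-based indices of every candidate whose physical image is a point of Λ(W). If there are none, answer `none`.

λ' = (4−√20)/2 ≈ -0.2361.
candidate 1: (m,n)=(9,13) → π∥ = 9+13·λ ≈ 64.0689, π⊥ = 9+13·λ' ≈ 5.9311 ∉ [-1.1, 0.3) ⇒ out
candidate 2: (m,n)=(-2,-5) → π∥ = -2-5·λ ≈ -23.1803, π⊥ = -2-5·λ' ≈ -0.8197 ∈ [-1.1, 0.3) ⇒ IN Λ
candidate 3: (m,n)=(-3,-10) → π∥ = -3-10·λ ≈ -45.3607, π⊥ = -3-10·λ' ≈ -0.6393 ∈ [-1.1, 0.3) ⇒ IN Λ
candidate 4: (m,n)=(3,12) → π∥ = 3+12·λ ≈ 53.8328, π⊥ = 3+12·λ' ≈ 0.1672 ∈ [-1.1, 0.3) ⇒ IN Λ
candidate 5: (m,n)=(4,20) → π∥ = 4+20·λ ≈ 88.7214, π⊥ = 4+20·λ' ≈ -0.7214 ∈ [-1.1, 0.3) ⇒ IN Λ
candidate 6: (m,n)=(-1,-1) → π∥ = -1-1·λ ≈ -5.2361, π⊥ = -1-1·λ' ≈ -0.7639 ∈ [-1.1, 0.3) ⇒ IN Λ
candidate 7: (m,n)=(1,5) → π∥ = 1+5·λ ≈ 22.1803, π⊥ = 1+5·λ' ≈ -0.1803 ∈ [-1.1, 0.3) ⇒ IN Λ

2, 3, 4, 5, 6, 7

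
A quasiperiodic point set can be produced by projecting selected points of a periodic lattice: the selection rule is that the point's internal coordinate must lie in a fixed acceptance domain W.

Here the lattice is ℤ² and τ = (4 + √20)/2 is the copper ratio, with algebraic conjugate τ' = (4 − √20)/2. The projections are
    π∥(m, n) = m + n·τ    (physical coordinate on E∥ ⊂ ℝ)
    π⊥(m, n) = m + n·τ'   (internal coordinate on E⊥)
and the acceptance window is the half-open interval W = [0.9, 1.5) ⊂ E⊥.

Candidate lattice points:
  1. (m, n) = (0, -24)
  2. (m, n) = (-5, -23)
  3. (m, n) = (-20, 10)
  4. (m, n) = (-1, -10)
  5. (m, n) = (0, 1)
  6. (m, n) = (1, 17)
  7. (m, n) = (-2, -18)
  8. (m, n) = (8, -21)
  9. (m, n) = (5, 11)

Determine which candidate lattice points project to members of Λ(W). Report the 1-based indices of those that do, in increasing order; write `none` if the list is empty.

4

Numerically τ ≈ 4.2361 and τ' = −1/τ ≈ -0.2361.
[1] lift (0,-24): star map gives 5.6656; window check 0.9 ≤ 5.6656 < 1.5 is false → out
[2] lift (-5,-23): star map gives 0.4296; window check 0.9 ≤ 0.4296 < 1.5 is false → out
[3] lift (-20,10): star map gives -22.3607; window check 0.9 ≤ -22.3607 < 1.5 is false → out
[4] lift (-1,-10): star map gives 1.3607; window check 0.9 ≤ 1.3607 < 1.5 is true → IN Λ
[5] lift (0,1): star map gives -0.2361; window check 0.9 ≤ -0.2361 < 1.5 is false → out
[6] lift (1,17): star map gives -3.0132; window check 0.9 ≤ -3.0132 < 1.5 is false → out
[7] lift (-2,-18): star map gives 2.2492; window check 0.9 ≤ 2.2492 < 1.5 is false → out
[8] lift (8,-21): star map gives 12.9574; window check 0.9 ≤ 12.9574 < 1.5 is false → out
[9] lift (5,11): star map gives 2.4033; window check 0.9 ≤ 2.4033 < 1.5 is false → out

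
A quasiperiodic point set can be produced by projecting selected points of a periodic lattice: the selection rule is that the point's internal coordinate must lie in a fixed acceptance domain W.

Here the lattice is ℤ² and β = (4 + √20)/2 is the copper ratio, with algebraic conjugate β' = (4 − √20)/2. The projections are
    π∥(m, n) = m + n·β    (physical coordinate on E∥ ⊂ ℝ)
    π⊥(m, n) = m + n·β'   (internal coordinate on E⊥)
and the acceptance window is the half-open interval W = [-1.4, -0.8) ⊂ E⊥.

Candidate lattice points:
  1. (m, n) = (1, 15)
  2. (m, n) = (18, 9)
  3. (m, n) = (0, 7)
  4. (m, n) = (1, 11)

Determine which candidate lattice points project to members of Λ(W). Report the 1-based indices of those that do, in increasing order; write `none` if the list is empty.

none

Compute β' = (4−√20)/2 = -0.2361, so π⊥(m,n) = m -0.2361·n.
#1 (1,15): internal coord 1 + (15)·β' = -2.5410; -2.5410 ∉ [-1.4, -0.8) → out
#2 (18,9): internal coord 18 + (9)·β' = +15.8754; +15.8754 ∉ [-1.4, -0.8) → out
#3 (0,7): internal coord 0 + (7)·β' = -1.6525; -1.6525 ∉ [-1.4, -0.8) → out
#4 (1,11): internal coord 1 + (11)·β' = -1.5967; -1.5967 ∉ [-1.4, -0.8) → out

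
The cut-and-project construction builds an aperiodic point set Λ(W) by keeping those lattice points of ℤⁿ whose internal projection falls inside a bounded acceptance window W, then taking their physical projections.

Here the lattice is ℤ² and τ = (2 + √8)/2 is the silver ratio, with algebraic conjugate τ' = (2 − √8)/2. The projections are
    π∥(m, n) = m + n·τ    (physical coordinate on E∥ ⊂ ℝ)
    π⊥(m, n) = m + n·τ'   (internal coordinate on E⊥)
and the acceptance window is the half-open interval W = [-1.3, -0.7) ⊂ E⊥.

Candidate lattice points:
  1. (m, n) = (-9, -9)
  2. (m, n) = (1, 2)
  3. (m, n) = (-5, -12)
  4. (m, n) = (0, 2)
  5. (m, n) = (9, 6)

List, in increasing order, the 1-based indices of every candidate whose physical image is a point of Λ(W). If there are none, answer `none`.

4

Compute τ' = (2−√8)/2 = -0.4142, so π⊥(m,n) = m -0.4142·n.
[1] lift (-9,-9): star map gives -5.2721; window check -1.3 ≤ -5.2721 < -0.7 is false → out
[2] lift (1,2): star map gives 0.1716; window check -1.3 ≤ 0.1716 < -0.7 is false → out
[3] lift (-5,-12): star map gives -0.0294; window check -1.3 ≤ -0.0294 < -0.7 is false → out
[4] lift (0,2): star map gives -0.8284; window check -1.3 ≤ -0.8284 < -0.7 is true → IN Λ
[5] lift (9,6): star map gives 6.5147; window check -1.3 ≤ 6.5147 < -0.7 is false → out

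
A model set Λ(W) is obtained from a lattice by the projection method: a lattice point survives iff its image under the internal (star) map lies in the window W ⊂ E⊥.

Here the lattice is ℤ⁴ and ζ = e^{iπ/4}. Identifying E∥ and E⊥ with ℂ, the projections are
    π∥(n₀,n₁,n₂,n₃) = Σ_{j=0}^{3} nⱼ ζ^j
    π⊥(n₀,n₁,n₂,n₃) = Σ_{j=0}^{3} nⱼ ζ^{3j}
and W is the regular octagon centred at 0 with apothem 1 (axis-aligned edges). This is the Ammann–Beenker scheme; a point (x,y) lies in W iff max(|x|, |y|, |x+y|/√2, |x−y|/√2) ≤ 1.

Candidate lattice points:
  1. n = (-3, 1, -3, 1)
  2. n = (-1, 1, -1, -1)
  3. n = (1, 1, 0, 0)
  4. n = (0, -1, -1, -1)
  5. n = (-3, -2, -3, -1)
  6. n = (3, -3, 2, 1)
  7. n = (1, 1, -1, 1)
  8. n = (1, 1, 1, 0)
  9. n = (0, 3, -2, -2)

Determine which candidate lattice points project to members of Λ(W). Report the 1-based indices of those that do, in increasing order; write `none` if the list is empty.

3, 4, 8

With ζ = e^{iπ/4} the internal vectors are ζ^0,ζ^3,ζ^6,ζ^9.
#1 (-3, 1, -3, 1): internal (-3.000000, 4.414214); octagon support 5.242641 vs apothem 1 → ∉ W
#2 (-1, 1, -1, -1): internal (-2.414214, 1.000000); octagon support 2.414214 vs apothem 1 → ∉ W
#3 (1, 1, 0, 0): internal (0.292893, 0.707107); octagon support 0.707107 vs apothem 1 → ∈ W
#4 (0, -1, -1, -1): internal (0.000000, -0.414214); octagon support 0.414214 vs apothem 1 → ∈ W
#5 (-3, -2, -3, -1): internal (-2.292893, 0.878680); octagon support 2.292893 vs apothem 1 → ∉ W
#6 (3, -3, 2, 1): internal (5.828427, -3.414214); octagon support 6.535534 vs apothem 1 → ∉ W
#7 (1, 1, -1, 1): internal (1.000000, 2.414214); octagon support 2.414214 vs apothem 1 → ∉ W
#8 (1, 1, 1, 0): internal (0.292893, -0.292893); octagon support 0.414214 vs apothem 1 → ∈ W
#9 (0, 3, -2, -2): internal (-3.535534, 2.707107); octagon support 4.414214 vs apothem 1 → ∉ W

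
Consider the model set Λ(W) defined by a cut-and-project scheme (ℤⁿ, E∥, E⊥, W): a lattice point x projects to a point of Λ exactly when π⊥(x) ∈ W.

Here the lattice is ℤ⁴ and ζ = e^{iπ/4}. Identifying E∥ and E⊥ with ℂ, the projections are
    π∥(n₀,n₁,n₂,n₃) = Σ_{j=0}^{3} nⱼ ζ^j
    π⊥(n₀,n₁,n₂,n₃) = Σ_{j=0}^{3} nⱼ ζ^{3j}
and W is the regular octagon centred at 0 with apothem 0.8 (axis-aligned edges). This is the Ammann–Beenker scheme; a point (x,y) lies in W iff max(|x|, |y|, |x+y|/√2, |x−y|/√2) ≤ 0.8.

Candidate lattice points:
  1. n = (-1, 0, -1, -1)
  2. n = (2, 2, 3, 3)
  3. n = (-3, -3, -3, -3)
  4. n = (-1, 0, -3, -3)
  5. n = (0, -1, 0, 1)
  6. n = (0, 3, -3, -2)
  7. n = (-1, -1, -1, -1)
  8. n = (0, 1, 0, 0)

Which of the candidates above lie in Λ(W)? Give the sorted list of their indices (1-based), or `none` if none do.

Internal map: ζ^{3j} for j=0..3 gives (1,0), (−√2/2,√2/2), (0,−1), (√2/2,√2/2).
candidate 1: n = (-1, 0, -1, -1) → π⊥ ≈ (-1.7071, +0.2929); max(|x|,|y|,|x±y|/√2) = 1.7071 > 0.8 ⇒ ∉ W
candidate 2: n = (2, 2, 3, 3) → π⊥ ≈ (+2.7071, +0.5355); max(|x|,|y|,|x±y|/√2) = 2.7071 > 0.8 ⇒ ∉ W
candidate 3: n = (-3, -3, -3, -3) → π⊥ ≈ (-3.0000, -1.2426); max(|x|,|y|,|x±y|/√2) = 3.0000 > 0.8 ⇒ ∉ W
candidate 4: n = (-1, 0, -3, -3) → π⊥ ≈ (-3.1213, +0.8787); max(|x|,|y|,|x±y|/√2) = 3.1213 > 0.8 ⇒ ∉ W
candidate 5: n = (0, -1, 0, 1) → π⊥ ≈ (+1.4142, +0.0000); max(|x|,|y|,|x±y|/√2) = 1.4142 > 0.8 ⇒ ∉ W
candidate 6: n = (0, 3, -3, -2) → π⊥ ≈ (-3.5355, +3.7071); max(|x|,|y|,|x±y|/√2) = 5.1213 > 0.8 ⇒ ∉ W
candidate 7: n = (-1, -1, -1, -1) → π⊥ ≈ (-1.0000, -0.4142); max(|x|,|y|,|x±y|/√2) = 1.0000 > 0.8 ⇒ ∉ W
candidate 8: n = (0, 1, 0, 0) → π⊥ ≈ (-0.7071, +0.7071); max(|x|,|y|,|x±y|/√2) = 1.0000 > 0.8 ⇒ ∉ W

none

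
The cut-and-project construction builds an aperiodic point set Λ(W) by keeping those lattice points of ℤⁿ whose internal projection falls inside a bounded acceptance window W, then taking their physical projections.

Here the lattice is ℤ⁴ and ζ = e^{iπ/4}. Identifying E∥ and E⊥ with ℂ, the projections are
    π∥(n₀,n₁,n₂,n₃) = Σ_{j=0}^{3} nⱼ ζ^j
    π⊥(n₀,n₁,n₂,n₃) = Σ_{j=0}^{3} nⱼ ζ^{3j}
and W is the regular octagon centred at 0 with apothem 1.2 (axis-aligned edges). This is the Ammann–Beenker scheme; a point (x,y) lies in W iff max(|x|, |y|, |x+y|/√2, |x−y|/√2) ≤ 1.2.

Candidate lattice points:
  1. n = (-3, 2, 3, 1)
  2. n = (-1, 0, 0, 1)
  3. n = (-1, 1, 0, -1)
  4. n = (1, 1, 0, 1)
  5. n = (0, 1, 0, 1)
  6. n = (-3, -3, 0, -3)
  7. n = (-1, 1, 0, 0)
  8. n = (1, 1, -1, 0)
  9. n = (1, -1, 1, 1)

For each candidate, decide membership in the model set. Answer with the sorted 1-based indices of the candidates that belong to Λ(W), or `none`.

With ζ = e^{iπ/4} the internal vectors are ζ^0,ζ^3,ζ^6,ζ^9.
candidate 1: n = (-3, 2, 3, 1) → π⊥ ≈ (-3.70711, -0.87868); max(|x|,|y|,|x±y|/√2) = 3.70711 > 1.2 ⇒ ∉ W
candidate 2: n = (-1, 0, 0, 1) → π⊥ ≈ (-0.29289, +0.70711); max(|x|,|y|,|x±y|/√2) = 0.70711 ≤ 1.2 ⇒ ∈ W
candidate 3: n = (-1, 1, 0, -1) → π⊥ ≈ (-2.41421, +0.00000); max(|x|,|y|,|x±y|/√2) = 2.41421 > 1.2 ⇒ ∉ W
candidate 4: n = (1, 1, 0, 1) → π⊥ ≈ (+1.00000, +1.41421); max(|x|,|y|,|x±y|/√2) = 1.70711 > 1.2 ⇒ ∉ W
candidate 5: n = (0, 1, 0, 1) → π⊥ ≈ (+0.00000, +1.41421); max(|x|,|y|,|x±y|/√2) = 1.41421 > 1.2 ⇒ ∉ W
candidate 6: n = (-3, -3, 0, -3) → π⊥ ≈ (-3.00000, -4.24264); max(|x|,|y|,|x±y|/√2) = 5.12132 > 1.2 ⇒ ∉ W
candidate 7: n = (-1, 1, 0, 0) → π⊥ ≈ (-1.70711, +0.70711); max(|x|,|y|,|x±y|/√2) = 1.70711 > 1.2 ⇒ ∉ W
candidate 8: n = (1, 1, -1, 0) → π⊥ ≈ (+0.29289, +1.70711); max(|x|,|y|,|x±y|/√2) = 1.70711 > 1.2 ⇒ ∉ W
candidate 9: n = (1, -1, 1, 1) → π⊥ ≈ (+2.41421, -1.00000); max(|x|,|y|,|x±y|/√2) = 2.41421 > 1.2 ⇒ ∉ W

2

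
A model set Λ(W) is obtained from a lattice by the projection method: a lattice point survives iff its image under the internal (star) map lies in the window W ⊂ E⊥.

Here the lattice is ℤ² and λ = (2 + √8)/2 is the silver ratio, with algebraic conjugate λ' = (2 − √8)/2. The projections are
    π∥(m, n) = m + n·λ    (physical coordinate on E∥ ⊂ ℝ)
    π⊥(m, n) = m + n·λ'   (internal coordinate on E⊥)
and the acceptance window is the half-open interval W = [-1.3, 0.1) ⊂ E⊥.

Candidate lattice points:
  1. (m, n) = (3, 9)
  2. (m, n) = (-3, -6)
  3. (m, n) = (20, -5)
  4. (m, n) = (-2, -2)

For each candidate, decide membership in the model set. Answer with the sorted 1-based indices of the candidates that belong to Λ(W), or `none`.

1, 2, 4

λ' = (2−√8)/2 ≈ -0.4142.
[1] lift (3,9): star map gives -0.7279; window check -1.3 ≤ -0.7279 < 0.1 is true → IN Λ
[2] lift (-3,-6): star map gives -0.5147; window check -1.3 ≤ -0.5147 < 0.1 is true → IN Λ
[3] lift (20,-5): star map gives 22.0711; window check -1.3 ≤ 22.0711 < 0.1 is false → out
[4] lift (-2,-2): star map gives -1.1716; window check -1.3 ≤ -1.1716 < 0.1 is true → IN Λ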